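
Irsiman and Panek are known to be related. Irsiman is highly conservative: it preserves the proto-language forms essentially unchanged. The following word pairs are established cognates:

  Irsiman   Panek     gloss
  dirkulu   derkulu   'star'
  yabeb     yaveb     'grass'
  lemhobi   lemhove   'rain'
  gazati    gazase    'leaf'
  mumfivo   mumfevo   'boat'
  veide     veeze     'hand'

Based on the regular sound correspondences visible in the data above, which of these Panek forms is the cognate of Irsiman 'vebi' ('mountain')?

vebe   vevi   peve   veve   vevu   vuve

lemhobi ~ lemhove — Irsiman b corresponds to Panek v between vowels (before a front vowel).
lemhobi ~ lemhove, gazati ~ gazase — Irsiman i corresponds to Panek e word-finally.
Applying these to Irsiman 'vebi':
  vebi → vevi   (b→v between vowels (before a front vowel))
  vevi → veve   (i→e word-finally)
So the Panek cognate is 'veve'.

veve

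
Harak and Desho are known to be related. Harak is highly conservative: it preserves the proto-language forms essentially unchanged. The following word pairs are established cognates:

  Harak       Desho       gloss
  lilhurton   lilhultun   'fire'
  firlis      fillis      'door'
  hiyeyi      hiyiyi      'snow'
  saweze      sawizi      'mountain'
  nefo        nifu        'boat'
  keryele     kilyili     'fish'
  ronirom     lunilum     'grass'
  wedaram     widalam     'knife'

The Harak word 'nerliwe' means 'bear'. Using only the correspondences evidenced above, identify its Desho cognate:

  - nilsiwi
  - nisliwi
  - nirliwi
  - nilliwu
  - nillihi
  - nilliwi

keryele ~ kilyili — Harak e corresponds to Desho i after a consonant, before r.
lilhurton ~ lilhultun, firlis ~ fillis — Harak r corresponds to Desho l after a vowel, before a consonant other than r, m, n, p, b, f, v.
saweze ~ sawizi, keryele ~ kilyili — Harak e corresponds to Desho i word-finally.
Applying these to Harak 'nerliwe':
  nerliwe → nirliwe   (e→i after a consonant, before r)
  nirliwe → nilliwe   (r→l after a vowel, before a consonant other than r, m, n, p, b, f, v)
  nilliwe → nilliwi   (e→i word-finally)
So the Desho cognate is 'nilliwi'.

nilliwi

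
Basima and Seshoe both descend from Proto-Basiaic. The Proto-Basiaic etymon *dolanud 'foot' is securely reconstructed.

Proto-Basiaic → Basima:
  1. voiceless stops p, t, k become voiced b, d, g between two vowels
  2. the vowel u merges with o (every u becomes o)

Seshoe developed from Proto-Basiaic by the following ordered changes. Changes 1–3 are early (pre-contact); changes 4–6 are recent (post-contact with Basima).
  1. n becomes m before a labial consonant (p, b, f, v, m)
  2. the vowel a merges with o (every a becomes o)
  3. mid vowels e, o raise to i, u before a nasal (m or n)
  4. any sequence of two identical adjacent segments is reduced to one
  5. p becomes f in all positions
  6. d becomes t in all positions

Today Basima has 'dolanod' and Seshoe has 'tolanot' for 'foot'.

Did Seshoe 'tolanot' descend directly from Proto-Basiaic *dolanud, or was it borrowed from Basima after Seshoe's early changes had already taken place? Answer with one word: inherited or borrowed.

borrowed

If inherited, *dolanud would pass through all of Seshoe's changes:
Seshoe: start from *dolanud.
  rule 1: no change — dolanud
  rule 2 (vowel merger): dolanud → dolonud
  rule 3 (pre-nasal raising): dolonud → dolunud
  rule 4: no change — dolunud
  rule 5: no change — dolunud
  rule 6 (unconditioned shift): dolunud → tolunut
  ⇒ Seshoe tolunut
If borrowed from Basima 'dolanod' after the early changes, it would undergo only the recent ones:
  rule 4 (degemination): no change (dolanod)
  rule 5 (unconditioned shift): no change (dolanod)
  rule 6 (unconditioned shift): dolanod → tolanot
  ⇒ as a loan: tolanot
Seshoe 'tolanot' matches the loan outcome 'tolanot', not the inherited 'tolunut' — it skipped the early Seshoe changes, so it was borrowed from Basima.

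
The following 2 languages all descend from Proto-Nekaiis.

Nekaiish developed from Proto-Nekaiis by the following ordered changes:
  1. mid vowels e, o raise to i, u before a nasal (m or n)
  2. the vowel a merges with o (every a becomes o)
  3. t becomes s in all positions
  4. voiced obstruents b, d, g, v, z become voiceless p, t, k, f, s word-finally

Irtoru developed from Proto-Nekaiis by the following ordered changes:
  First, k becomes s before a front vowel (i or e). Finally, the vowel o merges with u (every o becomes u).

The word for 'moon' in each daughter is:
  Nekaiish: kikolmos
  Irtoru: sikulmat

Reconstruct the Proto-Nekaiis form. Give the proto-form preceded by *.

*kikolmat

Position 1: Nekaiish has k, Irtoru has s. Taking the neighbouring segments as reconstructed: Nekaiish k can only go back to *k; Irtoru s could go back to *k or *s — the one source consistent with every daughter is *k.
Position 4: Nekaiish has o, Irtoru has u. Taking the neighbouring segments as reconstructed: Nekaiish o could go back to *a or *o; Irtoru u could go back to *o or *u — the one source consistent with every daughter is *o.
Position 8: Nekaiish has s, Irtoru has t. Irtoru preserves t here (none of its changes turn any other segment into t), so the proto-segment is *t.
Verify the candidate proto-form against each daughter:
Nekaiish: start from *kikolmat.
  rule 1: no change — kikolmat
  rule 2 (vowel merger): kikolmat → kikolmot
  rule 3 (unconditioned shift): kikolmot → kikolmos
  rule 4: no change — kikolmos
  ⇒ Nekaiish kikolmos
Irtoru: *kikolmat > sikolmat > sikulmat  (by palatalisation, vowel merger)
*kikolmat is the unique common source.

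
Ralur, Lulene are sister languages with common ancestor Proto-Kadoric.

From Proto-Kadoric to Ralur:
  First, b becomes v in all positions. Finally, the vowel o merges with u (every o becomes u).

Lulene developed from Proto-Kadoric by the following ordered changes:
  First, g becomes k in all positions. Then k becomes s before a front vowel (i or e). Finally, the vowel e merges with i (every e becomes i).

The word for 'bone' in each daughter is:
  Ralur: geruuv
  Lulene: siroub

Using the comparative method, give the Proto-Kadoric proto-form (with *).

*geroub

Position 4: Ralur has u, Lulene has o. Lulene preserves o here (none of its changes turn any other segment into o), so the proto-segment is *o.
Position 6: Ralur has v, Lulene has b. Lulene preserves b here (none of its changes turn any other segment into b), so the proto-segment is *b.
Position 2: Ralur has e, Lulene has i. Ralur preserves e here (none of its changes turn any other segment into e), so the proto-segment is *e.
This points to *geroub. Verify forward in each daughter:
Ralur: start from *geroub.
  rule 1 (unconditioned shift): geroub → gerouv
  rule 2 (vowel merger): gerouv → geruuv
  ⇒ Ralur geruuv
Lulene: start from *geroub.
  rule 1 (unconditioned shift): geroub → keroub
  rule 2 (palatalisation): keroub → seroub
  rule 3 (vowel merger): seroub → siroub
  ⇒ Lulene siroub
Only *geroub yields all of Ralur geruuv, Lulene siroub.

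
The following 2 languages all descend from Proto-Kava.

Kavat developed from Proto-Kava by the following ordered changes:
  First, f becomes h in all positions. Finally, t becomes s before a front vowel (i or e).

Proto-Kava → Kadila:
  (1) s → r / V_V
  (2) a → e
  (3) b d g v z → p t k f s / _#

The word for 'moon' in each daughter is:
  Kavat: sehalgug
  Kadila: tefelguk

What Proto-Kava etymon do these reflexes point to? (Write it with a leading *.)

*tefalgug

Position 1: Kavat has s, Kadila has t. Taking the neighbouring segments as reconstructed: Kavat s could go back to *t or *s; Kadila t can only go back to *t — the one source consistent with every daughter is *t.
Position 8: Kavat has g, Kadila has k. Kavat preserves g here (none of its changes turn any other segment into g), so the proto-segment is *g.
Position 4: Kavat has a, Kadila has e. Kavat preserves a here (none of its changes turn any other segment into a), so the proto-segment is *a.
This points to *tefalgug. Verify forward in each daughter:
Kavat: *tefalgug > tehalgug > sehalgug  (by unconditioned shift, palatalisation)
Kadila: *tefalgug
  tefalgug (rule 1 does not apply)
  tefalgug → tefelgug   [vowel merger]
  tefelgug → tefelguk   [final devoicing]
  giving Kadila tefelguk.
*tefalgug is the unique common source.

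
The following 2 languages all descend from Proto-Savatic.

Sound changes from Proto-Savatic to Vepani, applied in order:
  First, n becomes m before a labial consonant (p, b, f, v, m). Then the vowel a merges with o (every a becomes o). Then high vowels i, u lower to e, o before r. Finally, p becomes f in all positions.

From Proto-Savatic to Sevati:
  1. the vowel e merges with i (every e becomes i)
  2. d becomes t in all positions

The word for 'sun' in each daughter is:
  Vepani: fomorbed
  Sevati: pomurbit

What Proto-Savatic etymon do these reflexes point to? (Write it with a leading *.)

Position 4: Vepani has o, Sevati has u. Sevati preserves u here (none of its changes turn any other segment into u), so the proto-segment is *u.
Position 8: Vepani has d, Sevati has t. Vepani preserves d here (none of its changes turn any other segment into d), so the proto-segment is *d.
Position 1: Vepani has f, Sevati has p. Sevati preserves p here (none of its changes turn any other segment into p), so the proto-segment is *p.
Continuing position by position gives *pomurbed; check it forward:
Vepani: *pomurbed
  pomurbed (rule 1 does not apply)
  pomurbed (rule 2 does not apply)
  pomurbed → pomorbed   [pre-rhotic lowering]
  pomorbed → fomorbed   [unconditioned shift]
  giving Vepani fomorbed.
Sevati: *pomurbed
  pomurbed → pomurbid   [vowel merger]
  pomurbid → pomurbit   [unconditioned shift]
  giving Sevati pomurbit.
Only *pomurbed yields all of Vepani fomorbed, Sevati pomurbit.

*pomurbed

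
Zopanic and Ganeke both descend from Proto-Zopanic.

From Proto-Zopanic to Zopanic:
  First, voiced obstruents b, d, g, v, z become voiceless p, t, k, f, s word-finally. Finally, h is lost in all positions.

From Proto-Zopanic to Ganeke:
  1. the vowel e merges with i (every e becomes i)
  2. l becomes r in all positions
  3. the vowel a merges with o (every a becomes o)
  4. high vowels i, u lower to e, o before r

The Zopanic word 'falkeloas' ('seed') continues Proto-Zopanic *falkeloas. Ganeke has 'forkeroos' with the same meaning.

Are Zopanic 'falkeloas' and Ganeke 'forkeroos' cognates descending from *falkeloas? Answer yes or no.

Derive the expected Ganeke reflex of *falkeloas:
Ganeke: *falkeloas
  falkeloas → falkiloas   [vowel merger]
  falkiloas → farkiroas   [unconditioned shift]
  farkiroas → forkiroos   [vowel merger]
  forkiroos → forkeroos   [pre-rhotic lowering]
  giving Ganeke forkeroos.
Ganeke 'forkeroos' matches the regular reflex exactly, so the pair is cognate.

yes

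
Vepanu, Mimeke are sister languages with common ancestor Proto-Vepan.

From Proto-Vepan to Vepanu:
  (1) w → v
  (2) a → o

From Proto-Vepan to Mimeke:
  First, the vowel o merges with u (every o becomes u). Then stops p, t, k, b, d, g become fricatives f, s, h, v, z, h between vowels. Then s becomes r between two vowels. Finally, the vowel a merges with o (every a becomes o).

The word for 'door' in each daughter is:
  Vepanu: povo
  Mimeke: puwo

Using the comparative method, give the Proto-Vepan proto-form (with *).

Position 4: Vepanu has o, Mimeke has o. In Mimeke, o can only continue *a, so the proto-segment is *a.
Position 2: Vepanu has o, Mimeke has u. Taking the neighbouring segments as reconstructed: Vepanu o could go back to *a or *o; Mimeke u could go back to *o or *u — the one source consistent with every daughter is *o.
Position 3: Vepanu has v, Mimeke has w. Mimeke preserves w here (none of its changes turn any other segment into w), so the proto-segment is *w.
This points to *powa. Verify forward in each daughter:
Vepanu: *powa
  powa → pova   [unconditioned shift]
  pova → povo   [vowel merger]
  giving Vepanu povo.
Mimeke: start from *powa.
  rule 1 (vowel merger): powa → puwa
  rule 2: no change — puwa
  rule 3: no change — puwa
  rule 4 (vowel merger): puwa → puwo
  ⇒ Mimeke puwo
No other proto-form is consistent with every reflex, so the reconstruction is *powa.

*powa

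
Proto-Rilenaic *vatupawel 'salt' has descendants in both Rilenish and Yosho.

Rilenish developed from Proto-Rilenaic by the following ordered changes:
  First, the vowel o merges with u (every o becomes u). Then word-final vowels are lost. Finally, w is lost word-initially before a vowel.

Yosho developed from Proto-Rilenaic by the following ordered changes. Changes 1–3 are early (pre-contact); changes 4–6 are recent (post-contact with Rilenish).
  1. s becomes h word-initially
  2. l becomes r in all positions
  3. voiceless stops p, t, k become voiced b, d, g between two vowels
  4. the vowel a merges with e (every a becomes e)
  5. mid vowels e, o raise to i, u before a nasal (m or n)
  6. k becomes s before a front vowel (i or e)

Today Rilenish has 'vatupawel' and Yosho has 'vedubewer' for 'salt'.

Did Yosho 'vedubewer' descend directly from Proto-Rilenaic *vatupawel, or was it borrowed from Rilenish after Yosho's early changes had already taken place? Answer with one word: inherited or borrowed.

inherited

If inherited, *vatupawel would pass through all of Yosho's changes:
Yosho: *vatupawel
  vatupawel (rule 1 does not apply)
  vatupawel → vatupawer   [unconditioned shift]
  vatupawer → vadubawer   [intervocalic voicing]
  vadubawer → vedubewer   [vowel merger]
  vedubewer (rule 5 does not apply)
  vedubewer (rule 6 does not apply)
  giving Yosho vedubewer.
If borrowed from Rilenish 'vatupawel' after the early changes, it would undergo only the recent ones:
  rule 4 (vowel merger): vatupawel → vetupewel
  rule 5 (pre-nasal raising): no change (vetupewel)
  rule 6 (palatalisation): no change (vetupewel)
  ⇒ as a loan: vetupewel
Yosho 'vedubewer' matches the inherited outcome exactly, so it is an inherited cognate, not a loan.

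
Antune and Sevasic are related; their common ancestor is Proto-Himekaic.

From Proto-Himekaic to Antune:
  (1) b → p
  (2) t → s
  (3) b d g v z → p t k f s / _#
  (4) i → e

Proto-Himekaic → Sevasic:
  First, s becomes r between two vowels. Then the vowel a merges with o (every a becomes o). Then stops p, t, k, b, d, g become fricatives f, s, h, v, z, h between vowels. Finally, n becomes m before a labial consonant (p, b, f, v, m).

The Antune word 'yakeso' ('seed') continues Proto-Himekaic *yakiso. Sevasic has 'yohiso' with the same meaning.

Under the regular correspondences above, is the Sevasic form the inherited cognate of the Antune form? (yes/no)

Derive the expected Sevasic reflex of *yakiso:
Sevasic: *yakiso
  yakiso → yakiro   [rhotacism]
  yakiro → yokiro   [vowel merger]
  yokiro → yohiro   [intervocalic lenition]
  yohiro (rule 4 does not apply)
  giving Sevasic yohiro.
The regular Sevasic reflex would be 'yohiro', but the attested form is 'yohiso'. The correspondence is irregular, so they are not cognates (the Sevasic form has a different source).

no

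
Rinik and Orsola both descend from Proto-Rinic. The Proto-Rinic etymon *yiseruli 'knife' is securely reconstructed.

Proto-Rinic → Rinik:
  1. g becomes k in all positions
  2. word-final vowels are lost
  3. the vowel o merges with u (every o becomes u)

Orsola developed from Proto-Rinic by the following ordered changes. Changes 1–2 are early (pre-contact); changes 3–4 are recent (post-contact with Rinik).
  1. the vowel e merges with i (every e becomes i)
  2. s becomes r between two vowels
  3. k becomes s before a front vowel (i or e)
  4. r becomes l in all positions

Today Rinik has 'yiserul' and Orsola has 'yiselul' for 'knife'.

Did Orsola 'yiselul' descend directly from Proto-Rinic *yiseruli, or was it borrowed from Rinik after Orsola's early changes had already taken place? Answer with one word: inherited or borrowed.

borrowed

If inherited, *yiseruli would pass through all of Orsola's changes:
Orsola: start from *yiseruli.
  rule 1 (vowel merger): yiseruli → yisiruli
  rule 2 (rhotacism): yisiruli → yiriruli
  rule 3: no change — yiriruli
  rule 4 (unconditioned shift): yiriruli → yililuli
  ⇒ Orsola yililuli
If borrowed from Rinik 'yiserul' after the early changes, it would undergo only the recent ones:
  rule 3 (palatalisation): no change (yiserul)
  rule 4 (unconditioned shift): yiserul → yiselul
  ⇒ as a loan: yiselul
Orsola 'yiselul' matches the loan outcome 'yiselul', not the inherited 'yililuli' — it skipped the early Orsola changes, so it was borrowed from Rinik.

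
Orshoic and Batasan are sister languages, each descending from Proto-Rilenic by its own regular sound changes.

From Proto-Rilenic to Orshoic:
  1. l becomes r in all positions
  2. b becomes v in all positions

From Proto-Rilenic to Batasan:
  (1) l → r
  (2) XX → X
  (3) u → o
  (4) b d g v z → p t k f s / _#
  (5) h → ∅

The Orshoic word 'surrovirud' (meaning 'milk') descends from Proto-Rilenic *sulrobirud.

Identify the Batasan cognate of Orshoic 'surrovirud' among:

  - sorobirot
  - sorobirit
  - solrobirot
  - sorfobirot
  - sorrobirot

sorobirot

Batasan: *sulrobirud
  sulrobirud → surrobirud   [unconditioned shift]
  surrobirud → surobirud   [degemination]
  surobirud → sorobirod   [vowel merger]
  sorobirod → sorobirot   [final devoicing]
  sorobirot (rule 5 does not apply)
  giving Batasan sorobirot.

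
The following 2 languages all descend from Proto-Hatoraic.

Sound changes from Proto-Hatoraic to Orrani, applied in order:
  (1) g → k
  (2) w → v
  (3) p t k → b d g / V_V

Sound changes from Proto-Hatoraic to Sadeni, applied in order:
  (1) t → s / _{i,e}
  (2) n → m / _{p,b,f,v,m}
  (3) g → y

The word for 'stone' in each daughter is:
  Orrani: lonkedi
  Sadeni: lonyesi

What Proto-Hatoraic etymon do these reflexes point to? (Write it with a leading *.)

*longeti

Position 4: Orrani has k, Sadeni has y. Taking the neighbouring segments as reconstructed: Orrani k could go back to *k or *g; Sadeni y could go back to *g or *y — the one source consistent with every daughter is *g.
Position 6: Orrani has d, Sadeni has s. Taking the neighbouring segments as reconstructed: Orrani d could go back to *t or *d; Sadeni s could go back to *t or *s — the one source consistent with every daughter is *t.
This points to *longeti. Verify forward in each daughter:
Orrani: *longeti > lonketi > lonkedi  (by unconditioned shift, intervocalic voicing)
Sadeni: *longeti > longesi > lonyesi  (by palatalisation, unconditioned shift)
No other proto-form is consistent with every reflex, so the reconstruction is *longeti.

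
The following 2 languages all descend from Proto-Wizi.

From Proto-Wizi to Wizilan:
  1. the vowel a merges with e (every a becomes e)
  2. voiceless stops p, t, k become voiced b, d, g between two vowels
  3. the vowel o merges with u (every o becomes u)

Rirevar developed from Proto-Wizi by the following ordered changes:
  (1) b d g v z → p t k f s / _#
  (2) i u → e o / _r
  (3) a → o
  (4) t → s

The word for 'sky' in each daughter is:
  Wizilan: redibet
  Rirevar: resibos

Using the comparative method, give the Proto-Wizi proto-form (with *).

Position 7: Wizilan has t, Rirevar has s. Wizilan preserves t here (none of its changes turn any other segment into t), so the proto-segment is *t.
Position 3: Wizilan has d, Rirevar has s. Taking the neighbouring segments as reconstructed: Wizilan d could go back to *t or *d; Rirevar s could go back to *t or *s — the one source consistent with every daughter is *t.
Verify the candidate proto-form against each daughter:
Wizilan: *retibat > retibet > redibet  (by vowel merger, intervocalic voicing)
Rirevar: *retibat > retibot > resibos  (by vowel merger, unconditioned shift)
No other proto-form is consistent with every reflex, so the reconstruction is *retibat.

*retibat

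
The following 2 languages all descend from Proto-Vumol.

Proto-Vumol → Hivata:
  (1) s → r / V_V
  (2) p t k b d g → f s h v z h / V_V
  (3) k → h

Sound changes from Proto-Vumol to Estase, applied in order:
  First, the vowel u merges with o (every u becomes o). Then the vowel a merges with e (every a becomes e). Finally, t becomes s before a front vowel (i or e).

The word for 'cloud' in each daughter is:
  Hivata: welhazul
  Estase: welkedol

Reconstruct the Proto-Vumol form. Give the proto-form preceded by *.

Position 7: Hivata has u, Estase has o. Hivata preserves u here (none of its changes turn any other segment into u), so the proto-segment is *u.
Position 4: Hivata has h, Estase has k. Estase preserves k here (none of its changes turn any other segment into k), so the proto-segment is *k.
Continuing position by position gives *welkadul; check it forward:
Hivata: *welkadul > welkazul > welhazul  (by intervocalic lenition, unconditioned shift)
Estase: *welkadul
  welkadul → welkadol   [vowel merger]
  welkadol → welkedol   [vowel merger]
  welkedol (rule 3 does not apply)
  giving Estase welkedol.
*welkadul is the unique common source.

*welkadul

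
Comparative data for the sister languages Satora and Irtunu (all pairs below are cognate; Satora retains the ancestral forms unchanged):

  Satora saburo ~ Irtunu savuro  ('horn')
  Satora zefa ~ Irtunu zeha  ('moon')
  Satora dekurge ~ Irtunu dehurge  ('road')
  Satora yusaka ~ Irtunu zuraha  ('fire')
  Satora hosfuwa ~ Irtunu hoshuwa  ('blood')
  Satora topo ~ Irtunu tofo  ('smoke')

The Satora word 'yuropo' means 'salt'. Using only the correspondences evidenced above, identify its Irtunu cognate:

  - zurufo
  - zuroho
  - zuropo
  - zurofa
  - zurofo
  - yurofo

yusaka ~ zuraha — Satora y corresponds to Irtunu z word-initially before a back vowel.
topo ~ tofo — Satora p corresponds to Irtunu f between vowels (before a back vowel).
Applying these to Satora 'yuropo':
  yuropo → zuropo   (y→z word-initially before a back vowel)
  zuropo → zurofo   (p→f between vowels (before a back vowel))
So the Irtunu cognate is 'zurofo'.

zurofo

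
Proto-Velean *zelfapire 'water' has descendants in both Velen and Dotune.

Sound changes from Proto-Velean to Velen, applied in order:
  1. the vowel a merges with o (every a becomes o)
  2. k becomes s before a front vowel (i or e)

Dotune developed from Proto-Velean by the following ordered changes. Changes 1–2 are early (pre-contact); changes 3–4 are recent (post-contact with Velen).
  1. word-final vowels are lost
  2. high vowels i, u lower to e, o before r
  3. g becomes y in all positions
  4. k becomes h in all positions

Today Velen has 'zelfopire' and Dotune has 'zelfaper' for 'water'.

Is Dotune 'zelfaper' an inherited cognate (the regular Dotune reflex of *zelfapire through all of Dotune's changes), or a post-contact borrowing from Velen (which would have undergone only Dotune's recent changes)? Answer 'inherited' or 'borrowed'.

inherited

If inherited, *zelfapire would pass through all of Dotune's changes:
Dotune: *zelfapire > zelfapir > zelfaper  (by apocope, pre-rhotic lowering)
If borrowed from Velen 'zelfopire' after the early changes, it would undergo only the recent ones:
  rule 3 (unconditioned shift): no change (zelfopire)
  rule 4 (unconditioned shift): no change (zelfopire)
  ⇒ as a loan: zelfopire
Dotune 'zelfaper' matches the inherited outcome exactly, so it is an inherited cognate, not a loan.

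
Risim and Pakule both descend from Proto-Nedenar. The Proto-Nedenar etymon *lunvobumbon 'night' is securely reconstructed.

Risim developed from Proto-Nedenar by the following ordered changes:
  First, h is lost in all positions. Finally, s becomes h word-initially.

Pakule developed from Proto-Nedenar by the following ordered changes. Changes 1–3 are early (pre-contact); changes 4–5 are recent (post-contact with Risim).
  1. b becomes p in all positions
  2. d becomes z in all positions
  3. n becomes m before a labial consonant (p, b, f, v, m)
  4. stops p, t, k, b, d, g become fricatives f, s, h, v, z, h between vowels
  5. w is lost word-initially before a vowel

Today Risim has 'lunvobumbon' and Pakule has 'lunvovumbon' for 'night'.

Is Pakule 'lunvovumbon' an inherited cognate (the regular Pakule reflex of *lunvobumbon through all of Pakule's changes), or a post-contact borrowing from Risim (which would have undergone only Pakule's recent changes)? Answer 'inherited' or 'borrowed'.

borrowed

If inherited, *lunvobumbon would pass through all of Pakule's changes:
Pakule: start from *lunvobumbon.
  rule 1 (unconditioned shift): lunvobumbon → lunvopumpon
  rule 2: no change — lunvopumpon
  rule 3 (nasal place assimilation): lunvopumpon → lumvopumpon
  rule 4 (intervocalic lenition): lumvopumpon → lumvofumpon
  rule 5: no change — lumvofumpon
  ⇒ Pakule lumvofumpon
If borrowed from Risim 'lunvobumbon' after the early changes, it would undergo only the recent ones:
  rule 4 (intervocalic lenition): lunvobumbon → lunvovumbon
  rule 5 (glide loss): no change (lunvovumbon)
  ⇒ as a loan: lunvovumbon
Pakule 'lunvovumbon' matches the loan outcome 'lunvovumbon', not the inherited 'lumvofumpon' — it skipped the early Pakule changes, so it was borrowed from Risim.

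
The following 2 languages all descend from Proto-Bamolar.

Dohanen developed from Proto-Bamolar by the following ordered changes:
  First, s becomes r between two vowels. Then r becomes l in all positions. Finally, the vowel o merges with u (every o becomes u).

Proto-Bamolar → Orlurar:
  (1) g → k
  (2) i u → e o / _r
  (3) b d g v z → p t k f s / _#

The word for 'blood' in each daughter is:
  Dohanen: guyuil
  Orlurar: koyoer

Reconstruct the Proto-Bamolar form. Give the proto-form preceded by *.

*goyoir

Position 4: Dohanen has u, Orlurar has o. Taking the neighbouring segments as reconstructed: Dohanen u could go back to *o or *u; Orlurar o can only go back to *o — the one source consistent with every daughter is *o.
Position 2: Dohanen has u, Orlurar has o. Taking the neighbouring segments as reconstructed: Dohanen u could go back to *o or *u; Orlurar o can only go back to *o — the one source consistent with every daughter is *o.
Position 5: Dohanen has i, Orlurar has e. Dohanen preserves i here (none of its changes turn any other segment into i), so the proto-segment is *i.
Verify the candidate proto-form against each daughter:
Dohanen: start from *goyoir.
  rule 1: no change — goyoir
  rule 2 (unconditioned shift): goyoir → goyoil
  rule 3 (vowel merger): goyoil → guyuil
  ⇒ Dohanen guyuil
Orlurar: start from *goyoir.
  rule 1 (unconditioned shift): goyoir → koyoir
  rule 2 (pre-rhotic lowering): koyoir → koyoer
  rule 3: no change — koyoer
  ⇒ Orlurar koyoer
Only *goyoir yields all of Dohanen guyuil, Orlurar koyoer.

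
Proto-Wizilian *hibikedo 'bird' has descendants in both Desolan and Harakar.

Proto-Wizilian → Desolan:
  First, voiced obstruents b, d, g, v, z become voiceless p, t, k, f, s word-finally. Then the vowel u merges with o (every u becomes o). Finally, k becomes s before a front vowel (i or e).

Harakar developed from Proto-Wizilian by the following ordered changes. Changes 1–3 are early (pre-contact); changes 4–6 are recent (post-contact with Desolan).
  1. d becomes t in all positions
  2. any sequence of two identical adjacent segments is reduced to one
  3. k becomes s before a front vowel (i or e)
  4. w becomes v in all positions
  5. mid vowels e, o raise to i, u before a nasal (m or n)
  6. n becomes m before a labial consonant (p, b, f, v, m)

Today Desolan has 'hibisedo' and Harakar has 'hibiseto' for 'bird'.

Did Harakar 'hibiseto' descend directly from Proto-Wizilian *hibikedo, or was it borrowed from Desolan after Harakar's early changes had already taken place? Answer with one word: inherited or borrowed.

inherited

If inherited, *hibikedo would pass through all of Harakar's changes:
Harakar: start from *hibikedo.
  rule 1 (unconditioned shift): hibikedo → hibiketo
  rule 2: no change — hibiketo
  rule 3 (palatalisation): hibiketo → hibiseto
  rule 4: no change — hibiseto
  rule 5: no change — hibiseto
  rule 6: no change — hibiseto
  ⇒ Harakar hibiseto
If borrowed from Desolan 'hibisedo' after the early changes, it would undergo only the recent ones:
  rule 4 (unconditioned shift): no change (hibisedo)
  rule 5 (pre-nasal raising): no change (hibisedo)
  rule 6 (nasal place assimilation): no change (hibisedo)
  ⇒ as a loan: hibisedo
Harakar 'hibiseto' matches the inherited outcome exactly, so it is an inherited cognate, not a loan.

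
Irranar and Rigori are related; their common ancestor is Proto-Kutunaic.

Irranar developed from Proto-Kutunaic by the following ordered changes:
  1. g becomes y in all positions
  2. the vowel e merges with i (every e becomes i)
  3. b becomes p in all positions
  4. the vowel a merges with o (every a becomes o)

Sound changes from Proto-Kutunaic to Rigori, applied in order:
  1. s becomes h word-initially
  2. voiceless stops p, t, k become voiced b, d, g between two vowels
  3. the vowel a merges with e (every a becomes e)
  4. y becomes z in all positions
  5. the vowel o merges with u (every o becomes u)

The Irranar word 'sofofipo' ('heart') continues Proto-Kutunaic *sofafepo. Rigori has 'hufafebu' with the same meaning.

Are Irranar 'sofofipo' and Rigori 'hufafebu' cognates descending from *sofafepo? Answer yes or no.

Derive the expected Rigori reflex of *sofafepo:
Rigori: start from *sofafepo.
  rule 1 (debuccalisation): sofafepo → hofafepo
  rule 2 (intervocalic voicing): hofafepo → hofafebo
  rule 3 (vowel merger): hofafebo → hofefebo
  rule 4: no change — hofefebo
  rule 5 (vowel merger): hofefebo → hufefebu
  ⇒ Rigori hufefebu
The regular Rigori reflex would be 'hufefebu', but the attested form is 'hufafebu'. The correspondence is irregular, so they are not cognates (the Rigori form has a different source).

no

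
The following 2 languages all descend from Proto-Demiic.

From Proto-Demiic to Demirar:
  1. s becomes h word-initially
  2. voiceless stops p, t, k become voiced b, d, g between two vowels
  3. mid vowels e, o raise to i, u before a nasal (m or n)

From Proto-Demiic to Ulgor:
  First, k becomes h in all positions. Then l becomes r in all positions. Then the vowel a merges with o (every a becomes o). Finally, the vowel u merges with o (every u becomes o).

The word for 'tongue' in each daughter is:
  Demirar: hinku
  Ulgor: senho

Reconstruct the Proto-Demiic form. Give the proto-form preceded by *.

Position 1: Demirar has h, Ulgor has s. Ulgor preserves s here (none of its changes turn any other segment into s), so the proto-segment is *s.
Position 2: Demirar has i, Ulgor has e. Ulgor preserves e here (none of its changes turn any other segment into e), so the proto-segment is *e.
Continuing position by position gives *senku; check it forward:
Demirar: *senku > henku > hinku  (by debuccalisation, pre-nasal raising)
Ulgor: *senku
  senku → senhu   [unconditioned shift]
  senhu (rule 2 does not apply)
  senhu (rule 3 does not apply)
  senhu → senho   [vowel merger]
  giving Ulgor senho.
Only *senku yields all of Demirar hinku, Ulgor senho.

*senku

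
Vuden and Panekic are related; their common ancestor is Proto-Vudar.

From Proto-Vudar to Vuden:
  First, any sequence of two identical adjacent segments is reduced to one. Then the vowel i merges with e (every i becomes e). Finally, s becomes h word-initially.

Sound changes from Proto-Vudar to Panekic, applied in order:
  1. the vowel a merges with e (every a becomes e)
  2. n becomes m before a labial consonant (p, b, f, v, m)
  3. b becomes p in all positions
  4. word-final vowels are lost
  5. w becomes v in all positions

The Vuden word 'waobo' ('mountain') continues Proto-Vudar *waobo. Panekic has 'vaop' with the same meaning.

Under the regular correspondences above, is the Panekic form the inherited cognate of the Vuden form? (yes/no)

no

Derive the expected Panekic reflex of *waobo:
Panekic: start from *waobo.
  rule 1 (vowel merger): waobo → weobo
  rule 2: no change — weobo
  rule 3 (unconditioned shift): weobo → weopo
  rule 4 (apocope): weopo → weop
  rule 5 (unconditioned shift): weop → veop
  ⇒ Panekic veop
The regular Panekic reflex would be 'veop', but the attested form is 'vaop'. The correspondence is irregular, so they are not cognates (the Panekic form has a different source).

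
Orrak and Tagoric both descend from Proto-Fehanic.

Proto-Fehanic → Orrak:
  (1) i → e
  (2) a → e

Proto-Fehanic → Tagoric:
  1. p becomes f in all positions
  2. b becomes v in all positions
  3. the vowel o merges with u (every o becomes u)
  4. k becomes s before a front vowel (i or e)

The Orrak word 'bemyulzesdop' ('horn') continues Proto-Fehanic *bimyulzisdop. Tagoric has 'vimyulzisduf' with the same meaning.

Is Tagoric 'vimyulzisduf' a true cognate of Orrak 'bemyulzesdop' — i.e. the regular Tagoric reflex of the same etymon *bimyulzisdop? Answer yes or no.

yes

Derive the expected Tagoric reflex of *bimyulzisdop:
Tagoric: start from *bimyulzisdop.
  rule 1 (unconditioned shift): bimyulzisdop → bimyulzisdof
  rule 2 (unconditioned shift): bimyulzisdof → vimyulzisdof
  rule 3 (vowel merger): vimyulzisdof → vimyulzisduf
  rule 4: no change — vimyulzisduf
  ⇒ Tagoric vimyulzisduf
Tagoric 'vimyulzisduf' matches the regular reflex exactly, so the pair is cognate.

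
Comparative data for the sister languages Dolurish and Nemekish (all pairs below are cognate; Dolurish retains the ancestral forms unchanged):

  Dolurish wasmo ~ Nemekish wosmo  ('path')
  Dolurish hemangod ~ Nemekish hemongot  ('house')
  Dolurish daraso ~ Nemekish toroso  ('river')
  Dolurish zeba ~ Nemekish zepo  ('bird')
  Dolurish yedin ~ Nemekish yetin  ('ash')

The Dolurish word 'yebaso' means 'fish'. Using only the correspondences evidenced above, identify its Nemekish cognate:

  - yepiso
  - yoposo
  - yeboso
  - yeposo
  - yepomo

zeba ~ zepo — Dolurish b corresponds to Nemekish p between vowels (before a back vowel).
wasmo ~ wosmo, daraso ~ toroso — Dolurish a corresponds to Nemekish o after a consonant, before a consonant other than r, m, n, p, b, f, v.
Applying these to Dolurish 'yebaso':
  yebaso → yepaso   (b→p between vowels (before a back vowel))
  yepaso → yeposo   (a→o after a consonant, before a consonant other than r, m, n, p, b, f, v)
So the Nemekish cognate is 'yeposo'.

yeposo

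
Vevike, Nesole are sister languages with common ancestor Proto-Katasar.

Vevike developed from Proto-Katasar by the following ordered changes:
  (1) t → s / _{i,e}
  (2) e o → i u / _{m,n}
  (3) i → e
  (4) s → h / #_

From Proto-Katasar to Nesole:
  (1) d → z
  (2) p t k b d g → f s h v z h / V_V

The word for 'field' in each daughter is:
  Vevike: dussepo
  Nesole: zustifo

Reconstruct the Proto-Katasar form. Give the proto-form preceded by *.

*dustipo

Position 4: Vevike has s, Nesole has t. Nesole preserves t here (none of its changes turn any other segment into t), so the proto-segment is *t.
Position 5: Vevike has e, Nesole has i. Nesole preserves i here (none of its changes turn any other segment into i), so the proto-segment is *i.
Continuing position by position gives *dustipo; check it forward:
Vevike: *dustipo
  dustipo → dussipo   [palatalisation]
  dussipo (rule 2 does not apply)
  dussipo → dussepo   [vowel merger]
  dussepo (rule 4 does not apply)
  giving Vevike dussepo.
Nesole: *dustipo
  dustipo → zustipo   [unconditioned shift]
  zustipo → zustifo   [intervocalic lenition]
  giving Nesole zustifo.
*dustipo is the unique common source.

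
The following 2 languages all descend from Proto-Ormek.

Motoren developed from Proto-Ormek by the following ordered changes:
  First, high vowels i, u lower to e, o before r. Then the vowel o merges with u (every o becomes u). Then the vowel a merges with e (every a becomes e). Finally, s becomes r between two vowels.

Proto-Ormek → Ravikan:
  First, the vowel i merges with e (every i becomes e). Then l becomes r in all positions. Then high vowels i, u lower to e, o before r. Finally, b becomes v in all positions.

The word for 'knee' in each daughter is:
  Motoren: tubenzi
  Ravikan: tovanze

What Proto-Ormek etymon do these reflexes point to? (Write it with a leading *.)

Position 4: Motoren has e, Ravikan has a. Ravikan preserves a here (none of its changes turn any other segment into a), so the proto-segment is *a.
Position 2: Motoren has u, Ravikan has o. Taking the neighbouring segments as reconstructed: Motoren u could go back to *o or *u; Ravikan o can only go back to *o — the one source consistent with every daughter is *o.
Continuing position by position gives *tobanzi; check it forward:
Motoren: *tobanzi
  tobanzi (rule 1 does not apply)
  tobanzi → tubanzi   [vowel merger]
  tubanzi → tubenzi   [vowel merger]
  tubenzi (rule 4 does not apply)
  giving Motoren tubenzi.
Ravikan: *tobanzi
  tobanzi → tobanze   [vowel merger]
  tobanze (rule 2 does not apply)
  tobanze (rule 3 does not apply)
  tobanze → tovanze   [unconditioned shift]
  giving Ravikan tovanze.
*tobanzi is the unique common source.

*tobanzi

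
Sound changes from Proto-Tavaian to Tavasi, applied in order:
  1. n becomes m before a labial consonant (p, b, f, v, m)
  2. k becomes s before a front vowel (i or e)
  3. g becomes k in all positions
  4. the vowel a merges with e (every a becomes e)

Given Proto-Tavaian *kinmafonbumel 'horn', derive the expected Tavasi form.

simmefombumel

Tavasi: *kinmafonbumel > kimmafombumel > simmafombumel > simmefombumel  (by nasal place assimilation, palatalisation, vowel merger)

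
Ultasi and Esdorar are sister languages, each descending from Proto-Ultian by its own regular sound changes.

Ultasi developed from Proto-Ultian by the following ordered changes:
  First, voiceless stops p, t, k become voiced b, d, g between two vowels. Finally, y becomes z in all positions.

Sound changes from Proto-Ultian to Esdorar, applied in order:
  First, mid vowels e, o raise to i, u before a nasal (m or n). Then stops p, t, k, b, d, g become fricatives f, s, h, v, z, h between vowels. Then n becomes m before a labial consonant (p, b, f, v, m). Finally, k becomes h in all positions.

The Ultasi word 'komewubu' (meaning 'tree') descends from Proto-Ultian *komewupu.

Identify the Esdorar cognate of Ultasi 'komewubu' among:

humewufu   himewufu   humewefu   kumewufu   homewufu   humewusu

humewufu

Esdorar: *komewupu
  komewupu → kumewupu   [pre-nasal raising]
  kumewupu → kumewufu   [intervocalic lenition]
  kumewufu (rule 3 does not apply)
  kumewufu → humewufu   [unconditioned shift]
  giving Esdorar humewufu.
The other candidates each miss or misapply at least one Esdorar change.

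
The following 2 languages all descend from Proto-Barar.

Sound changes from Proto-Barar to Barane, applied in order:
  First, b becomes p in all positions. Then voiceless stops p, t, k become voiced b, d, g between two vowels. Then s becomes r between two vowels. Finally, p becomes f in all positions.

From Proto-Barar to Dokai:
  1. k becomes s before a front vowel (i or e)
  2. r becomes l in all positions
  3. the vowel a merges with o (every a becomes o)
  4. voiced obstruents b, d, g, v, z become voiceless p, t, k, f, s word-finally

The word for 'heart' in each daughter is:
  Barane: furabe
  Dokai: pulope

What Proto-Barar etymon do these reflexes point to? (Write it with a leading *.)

*purape

Position 5: Barane has b, Dokai has p. Taking the neighbouring segments as reconstructed: Barane b could go back to *p or *b; Dokai p can only go back to *p — the one source consistent with every daughter is *p.
Position 1: Barane has f, Dokai has p. Taking the neighbouring segments as reconstructed: Barane f could go back to *p or *b or *f; Dokai p can only go back to *p — the one source consistent with every daughter is *p.
Verify the candidate proto-form against each daughter:
Barane: start from *purape.
  rule 1: no change — purape
  rule 2 (intervocalic voicing): purape → purabe
  rule 3: no change — purabe
  rule 4 (unconditioned shift): purabe → furabe
  ⇒ Barane furabe
Dokai: *purape
  purape (rule 1 does not apply)
  purape → pulape   [unconditioned shift]
  pulape → pulope   [vowel merger]
  pulope (rule 4 does not apply)
  giving Dokai pulope.
Only *purape yields all of Barane furabe, Dokai pulope.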